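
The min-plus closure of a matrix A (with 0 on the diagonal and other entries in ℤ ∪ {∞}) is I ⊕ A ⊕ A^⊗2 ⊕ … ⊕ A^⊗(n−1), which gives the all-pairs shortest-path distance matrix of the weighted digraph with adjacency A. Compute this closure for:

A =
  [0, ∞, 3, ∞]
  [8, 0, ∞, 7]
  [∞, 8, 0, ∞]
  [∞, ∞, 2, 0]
Closure =
  [0, 11, 3, 18]
  [8, 0, 9, 7]
  [16, 8, 0, 15]
  [18, 10, 2, 0]

This is the Floyd-Warshall all-pairs shortest-path computation. For each intermediate vertex k = 0, 1, …, 3, update dist[i][j] ← min(dist[i][j], dist[i][k] + dist[k][j]). The final matrix gives, for each (i, j), the minimum total weight of any directed path from i to j (possibly empty when i = j).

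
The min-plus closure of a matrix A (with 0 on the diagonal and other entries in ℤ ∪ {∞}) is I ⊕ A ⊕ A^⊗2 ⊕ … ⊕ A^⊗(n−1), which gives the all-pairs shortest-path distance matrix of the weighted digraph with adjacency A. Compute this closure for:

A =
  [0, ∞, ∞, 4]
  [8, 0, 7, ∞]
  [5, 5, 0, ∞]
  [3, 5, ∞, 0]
Closure =
  [0, 9, 16, 4]
  [8, 0, 7, 12]
  [5, 5, 0, 9]
  [3, 5, 12, 0]

This is the Floyd-Warshall all-pairs shortest-path computation. For each intermediate vertex k = 0, 1, …, 3, update dist[i][j] ← min(dist[i][j], dist[i][k] + dist[k][j]). The final matrix gives, for each (i, j), the minimum total weight of any directed path from i to j (possibly empty when i = j).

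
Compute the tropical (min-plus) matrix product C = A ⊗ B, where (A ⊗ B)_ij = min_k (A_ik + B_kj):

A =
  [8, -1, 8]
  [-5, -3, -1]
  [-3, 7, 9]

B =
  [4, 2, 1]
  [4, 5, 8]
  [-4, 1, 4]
A ⊗ B =
  [3, 4, 7]
  [-5, -3, -4]
  [1, -1, -2]

Apply the min-plus product entry-by-entry:
  C[0][0] = min over k of (A[0][0] + B[0][0] = 8 + 4 = 12, A[0][1] + B[1][0] = -1 + 4 = 3, A[0][2] + B[2][0] = 8 + -4 = 4) = 3 (attained at k = 1)
  C[0][1] = min over k of (A[0][0] + B[0][1] = 8 + 2 = 10, A[0][1] + B[1][1] = -1 + 5 = 4, A[0][2] + B[2][1] = 8 + 1 = 9) = 4 (attained at k = 1)
  C[0][2] = min over k of (A[0][0] + B[0][2] = 8 + 1 = 9, A[0][1] + B[1][2] = -1 + 8 = 7, A[0][2] + B[2][2] = 8 + 4 = 12) = 7 (attained at k = 1)
  C[1][0] = min over k of (A[1][0] + B[0][0] = -5 + 4 = -1, A[1][1] + B[1][0] = -3 + 4 = 1, A[1][2] + B[2][0] = -1 + -4 = -5) = -5 (attained at k = 2)
  C[1][1] = min over k of (A[1][0] + B[0][1] = -5 + 2 = -3, A[1][1] + B[1][1] = -3 + 5 = 2, A[1][2] + B[2][1] = -1 + 1 = 0) = -3 (attained at k = 0)
  C[1][2] = min over k of (A[1][0] + B[0][2] = -5 + 1 = -4, A[1][1] + B[1][2] = -3 + 8 = 5, A[1][2] + B[2][2] = -1 + 4 = 3) = -4 (attained at k = 0)
  C[2][0] = min over k of (A[2][0] + B[0][0] = -3 + 4 = 1, A[2][1] + B[1][0] = 7 + 4 = 11, A[2][2] + B[2][0] = 9 + -4 = 5) = 1 (attained at k = 0)
  C[2][1] = min over k of (A[2][0] + B[0][1] = -3 + 2 = -1, A[2][1] + B[1][1] = 7 + 5 = 12, A[2][2] + B[2][1] = 9 + 1 = 10) = -1 (attained at k = 0)
  C[2][2] = min over k of (A[2][0] + B[0][2] = -3 + 1 = -2, A[2][1] + B[1][2] = 7 + 8 = 15, A[2][2] + B[2][2] = 9 + 4 = 13) = -2 (attained at k = 0)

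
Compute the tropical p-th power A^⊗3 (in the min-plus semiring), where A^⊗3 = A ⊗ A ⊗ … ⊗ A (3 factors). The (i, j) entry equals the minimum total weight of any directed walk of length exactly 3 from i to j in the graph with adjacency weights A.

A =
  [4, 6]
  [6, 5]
A^⊗3 =
  [12, 14]
  [14, 15]

Each entry (A^⊗3)_ij equals the minimum over all length-3 walks i = v_0 → v_1 → … → v_3 = j of Σ_t A[v_t][v_{t+1}]. For example, for (i, j) = (0, 1) we minimise over 4 possible intermediate vertex sequences; the minimum is 14, attained along the walk 0 → 0 → 0 → 1.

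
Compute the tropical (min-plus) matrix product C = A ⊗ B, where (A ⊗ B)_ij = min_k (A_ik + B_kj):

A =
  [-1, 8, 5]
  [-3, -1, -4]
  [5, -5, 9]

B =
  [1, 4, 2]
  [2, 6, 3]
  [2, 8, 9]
A ⊗ B =
  [0, 3, 1]
  [-2, 1, -1]
  [-3, 1, -2]

Apply the min-plus product entry-by-entry:
  C[0][0] = min over k of (A[0][0] + B[0][0] = -1 + 1 = 0, A[0][1] + B[1][0] = 8 + 2 = 10, A[0][2] + B[2][0] = 5 + 2 = 7) = 0 (attained at k = 0)
  C[0][1] = min over k of (A[0][0] + B[0][1] = -1 + 4 = 3, A[0][1] + B[1][1] = 8 + 6 = 14, A[0][2] + B[2][1] = 5 + 8 = 13) = 3 (attained at k = 0)
  C[0][2] = min over k of (A[0][0] + B[0][2] = -1 + 2 = 1, A[0][1] + B[1][2] = 8 + 3 = 11, A[0][2] + B[2][2] = 5 + 9 = 14) = 1 (attained at k = 0)
  C[1][0] = min over k of (A[1][0] + B[0][0] = -3 + 1 = -2, A[1][1] + B[1][0] = -1 + 2 = 1, A[1][2] + B[2][0] = -4 + 2 = -2) = -2 (attained at k = 0)
  C[1][1] = min over k of (A[1][0] + B[0][1] = -3 + 4 = 1, A[1][1] + B[1][1] = -1 + 6 = 5, A[1][2] + B[2][1] = -4 + 8 = 4) = 1 (attained at k = 0)
  C[1][2] = min over k of (A[1][0] + B[0][2] = -3 + 2 = -1, A[1][1] + B[1][2] = -1 + 3 = 2, A[1][2] + B[2][2] = -4 + 9 = 5) = -1 (attained at k = 0)
  C[2][0] = min over k of (A[2][0] + B[0][0] = 5 + 1 = 6, A[2][1] + B[1][0] = -5 + 2 = -3, A[2][2] + B[2][0] = 9 + 2 = 11) = -3 (attained at k = 1)
  C[2][1] = min over k of (A[2][0] + B[0][1] = 5 + 4 = 9, A[2][1] + B[1][1] = -5 + 6 = 1, A[2][2] + B[2][1] = 9 + 8 = 17) = 1 (attained at k = 1)
  C[2][2] = min over k of (A[2][0] + B[0][2] = 5 + 2 = 7, A[2][1] + B[1][2] = -5 + 3 = -2, A[2][2] + B[2][2] = 9 + 9 = 18) = -2 (attained at k = 1)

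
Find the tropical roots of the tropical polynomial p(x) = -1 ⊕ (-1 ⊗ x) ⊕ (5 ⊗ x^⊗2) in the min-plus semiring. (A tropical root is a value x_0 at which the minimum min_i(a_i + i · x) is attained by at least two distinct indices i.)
Roots: {-6, 0}

Each tropical root is a break point of the lower envelope of the lines y = a_i + i · x (there are 3 lines, with slopes 0, 1, ..., 2). Only the lines that attain the minimum somewhere contribute to roots; other lines are dominated. Here the surviving (envelope) indices are i = 2, i = 1, i = 0.
Intersections between consecutive envelope lines give the roots: for adjacent envelope indices i < j the intersection is x = (a_i − a_j) / (j − i). Reading off the sorted break points: {-6, 0}.
Verification: at each break x_0, at least two indices attain the minimum of min_i(a_i + i · x_0).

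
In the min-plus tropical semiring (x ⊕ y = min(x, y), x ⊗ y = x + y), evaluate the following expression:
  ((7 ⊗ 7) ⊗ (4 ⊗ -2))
((7 ⊗ 7) ⊗ (4 ⊗ -2)) = 16

Expand innermost to outermost. Recall ⊕ takes the minimum of its arguments and ⊗ takes their sum. Working out the expression ((7 ⊗ 7) ⊗ (4 ⊗ -2)) gives 16.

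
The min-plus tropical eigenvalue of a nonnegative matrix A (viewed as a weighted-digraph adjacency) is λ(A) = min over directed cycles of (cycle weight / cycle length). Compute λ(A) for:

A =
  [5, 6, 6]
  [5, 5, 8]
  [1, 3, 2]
λ(A) = 2

Enumerate directed cycles and compute their means (weight / length). Sample:
  cycle 0 → 0: weight = 5, length = 1, mean = 5/1 ≈ 5.000
  cycle 1 → 1: weight = 5, length = 1, mean = 5/1 ≈ 5.000
  cycle 2 → 2: weight = 2, length = 1, mean = 2/1 ≈ 2.000
  cycle 0 → 1 → 0: weight = 11, length = 2, mean = 11/2 ≈ 5.500
  cycle 0 → 2 → 0: weight = 7, length = 2, mean = 7/2 ≈ 3.500
  cycle 1 → 0 → 1: weight = 11, length = 2, mean = 11/2 ≈ 5.500
Minimum mean = 2.000, attained e.g. along the cycle 2 → 2 with weight 2 and length 1. So λ(A) = 2/1 = 2.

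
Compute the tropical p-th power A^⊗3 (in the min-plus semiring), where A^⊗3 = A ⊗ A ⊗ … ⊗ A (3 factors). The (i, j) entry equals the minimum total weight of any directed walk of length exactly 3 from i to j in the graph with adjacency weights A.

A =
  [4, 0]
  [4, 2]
A^⊗3 =
  [6, 4]
  [8, 6]

Each entry (A^⊗3)_ij equals the minimum over all length-3 walks i = v_0 → v_1 → … → v_3 = j of Σ_t A[v_t][v_{t+1}]. For example, for (i, j) = (0, 1) we minimise over 4 possible intermediate vertex sequences; the minimum is 4, attained along the walk 0 → 1 → 0 → 1.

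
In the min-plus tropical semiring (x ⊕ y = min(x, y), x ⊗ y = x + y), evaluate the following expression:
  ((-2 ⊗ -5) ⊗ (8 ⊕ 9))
((-2 ⊗ -5) ⊗ (8 ⊕ 9)) = 1

Expand innermost to outermost. Recall ⊕ takes the minimum of its arguments and ⊗ takes their sum. Working out the expression ((-2 ⊗ -5) ⊗ (8 ⊕ 9)) gives 1.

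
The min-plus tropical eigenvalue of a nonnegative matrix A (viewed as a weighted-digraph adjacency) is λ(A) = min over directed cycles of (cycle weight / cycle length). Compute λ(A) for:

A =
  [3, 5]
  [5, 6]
λ(A) = 3

Enumerate directed cycles and compute their means (weight / length). Sample:
  cycle 0 → 0: weight = 3, length = 1, mean = 3/1 ≈ 3.000
  cycle 1 → 1: weight = 6, length = 1, mean = 6/1 ≈ 6.000
  cycle 0 → 1 → 0: weight = 10, length = 2, mean = 10/2 ≈ 5.000
  cycle 1 → 0 → 1: weight = 10, length = 2, mean = 10/2 ≈ 5.000
Minimum mean = 3.000, attained e.g. along the cycle 0 → 0 with weight 3 and length 1. So λ(A) = 3/1 = 3.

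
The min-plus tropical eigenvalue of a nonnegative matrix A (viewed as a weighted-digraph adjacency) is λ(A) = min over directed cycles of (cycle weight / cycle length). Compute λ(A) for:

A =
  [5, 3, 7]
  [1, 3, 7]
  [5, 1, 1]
λ(A) = 1

Enumerate directed cycles and compute their means (weight / length). Sample:
  cycle 0 → 0: weight = 5, length = 1, mean = 5/1 ≈ 5.000
  cycle 1 → 1: weight = 3, length = 1, mean = 3/1 ≈ 3.000
  cycle 2 → 2: weight = 1, length = 1, mean = 1/1 ≈ 1.000
  cycle 0 → 1 → 0: weight = 4, length = 2, mean = 4/2 ≈ 2.000
  cycle 0 → 2 → 0: weight = 12, length = 2, mean = 12/2 ≈ 6.000
  cycle 1 → 0 → 1: weight = 4, length = 2, mean = 4/2 ≈ 2.000
Minimum mean = 1.000, attained e.g. along the cycle 2 → 2 with weight 1 and length 1. So λ(A) = 1/1 = 1.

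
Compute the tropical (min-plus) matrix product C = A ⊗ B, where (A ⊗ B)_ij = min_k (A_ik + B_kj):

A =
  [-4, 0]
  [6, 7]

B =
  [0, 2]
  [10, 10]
A ⊗ B =
  [-4, -2]
  [6, 8]

Apply the min-plus product entry-by-entry:
  C[0][0] = min over k of (A[0][0] + B[0][0] = -4 + 0 = -4, A[0][1] + B[1][0] = 0 + 10 = 10) = -4 (attained at k = 0)
  C[0][1] = min over k of (A[0][0] + B[0][1] = -4 + 2 = -2, A[0][1] + B[1][1] = 0 + 10 = 10) = -2 (attained at k = 0)
  C[1][0] = min over k of (A[1][0] + B[0][0] = 6 + 0 = 6, A[1][1] + B[1][0] = 7 + 10 = 17) = 6 (attained at k = 0)
  C[1][1] = min over k of (A[1][0] + B[0][1] = 6 + 2 = 8, A[1][1] + B[1][1] = 7 + 10 = 17) = 8 (attained at k = 0)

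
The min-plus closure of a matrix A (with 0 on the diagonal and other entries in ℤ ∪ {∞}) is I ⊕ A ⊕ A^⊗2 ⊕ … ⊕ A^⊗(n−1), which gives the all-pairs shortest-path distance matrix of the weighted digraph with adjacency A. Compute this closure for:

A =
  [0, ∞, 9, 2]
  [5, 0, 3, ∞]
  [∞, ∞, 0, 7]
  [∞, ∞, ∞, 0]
Closure =
  [0, ∞, 9, 2]
  [5, 0, 3, 7]
  [∞, ∞, 0, 7]
  [∞, ∞, ∞, 0]

This is the Floyd-Warshall all-pairs shortest-path computation. For each intermediate vertex k = 0, 1, …, 3, update dist[i][j] ← min(dist[i][j], dist[i][k] + dist[k][j]). The final matrix gives, for each (i, j), the minimum total weight of any directed path from i to j (possibly empty when i = j).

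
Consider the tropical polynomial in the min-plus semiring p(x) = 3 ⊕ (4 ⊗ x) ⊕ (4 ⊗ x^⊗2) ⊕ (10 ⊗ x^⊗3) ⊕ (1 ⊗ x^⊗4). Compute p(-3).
p(-3) = -11

A tropical monomial a ⊗ x^⊗i evaluates to a + i · x. Evaluating each term at x = -3:
  Term 0 contributes 3 + 0 · -3 = 3
  Term 1 contributes 4 + 1 · -3 = 1
  Term 2 contributes 4 + 2 · -3 = -2
  Term 3 contributes 10 + 3 · -3 = 1
  Term 4 contributes 1 + 4 · -3 = -11
p(-3) = ⊕ of these = min[3, 1, -2, 1, -11] = -11.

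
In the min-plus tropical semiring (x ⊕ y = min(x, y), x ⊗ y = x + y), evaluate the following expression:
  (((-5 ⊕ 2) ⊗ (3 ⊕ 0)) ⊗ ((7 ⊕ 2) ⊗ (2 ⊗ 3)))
(((-5 ⊕ 2) ⊗ (3 ⊕ 0)) ⊗ ((7 ⊕ 2) ⊗ (2 ⊗ 3))) = 2

Expand innermost to outermost. Recall ⊕ takes the minimum of its arguments and ⊗ takes their sum. Working out the expression (((-5 ⊕ 2) ⊗ (3 ⊕ 0)) ⊗ ((7 ⊕ 2) ⊗ (2 ⊗ 3))) gives 2.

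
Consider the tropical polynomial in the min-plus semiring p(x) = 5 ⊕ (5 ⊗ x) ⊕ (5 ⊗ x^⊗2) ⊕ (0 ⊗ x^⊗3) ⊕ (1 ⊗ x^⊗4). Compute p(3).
p(3) = 5

A tropical monomial a ⊗ x^⊗i evaluates to a + i · x. Evaluating each term at x = 3:
  Term 0 contributes 5 + 0 · 3 = 5
  Term 1 contributes 5 + 1 · 3 = 8
  Term 2 contributes 5 + 2 · 3 = 11
  Term 3 contributes 0 + 3 · 3 = 9
  Term 4 contributes 1 + 4 · 3 = 13
p(3) = ⊕ of these = min[5, 8, 11, 9, 13] = 5.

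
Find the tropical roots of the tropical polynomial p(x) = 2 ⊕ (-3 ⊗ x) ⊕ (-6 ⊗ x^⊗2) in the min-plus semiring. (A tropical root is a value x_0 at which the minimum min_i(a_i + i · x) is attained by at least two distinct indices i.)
Roots: {3, 5}

Each tropical root is a break point of the lower envelope of the lines y = a_i + i · x (there are 3 lines, with slopes 0, 1, ..., 2). Only the lines that attain the minimum somewhere contribute to roots; other lines are dominated. Here the surviving (envelope) indices are i = 2, i = 1, i = 0.
Intersections between consecutive envelope lines give the roots: for adjacent envelope indices i < j the intersection is x = (a_i − a_j) / (j − i). Reading off the sorted break points: {3, 5}.
Verification: at each break x_0, at least two indices attain the minimum of min_i(a_i + i · x_0).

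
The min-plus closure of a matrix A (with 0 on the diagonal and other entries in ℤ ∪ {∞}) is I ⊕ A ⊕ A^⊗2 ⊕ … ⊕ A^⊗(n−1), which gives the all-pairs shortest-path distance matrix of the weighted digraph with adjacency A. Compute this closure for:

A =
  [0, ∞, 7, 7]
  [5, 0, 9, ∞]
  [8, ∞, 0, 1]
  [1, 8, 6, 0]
Closure =
  [0, 15, 7, 7]
  [5, 0, 9, 10]
  [2, 9, 0, 1]
  [1, 8, 6, 0]

This is the Floyd-Warshall all-pairs shortest-path computation. For each intermediate vertex k = 0, 1, …, 3, update dist[i][j] ← min(dist[i][j], dist[i][k] + dist[k][j]). The final matrix gives, for each (i, j), the minimum total weight of any directed path from i to j (possibly empty when i = j).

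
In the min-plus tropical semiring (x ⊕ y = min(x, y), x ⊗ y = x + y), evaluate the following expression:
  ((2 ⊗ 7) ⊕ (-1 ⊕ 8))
((2 ⊗ 7) ⊕ (-1 ⊕ 8)) = -1

Expand innermost to outermost. Recall ⊕ takes the minimum of its arguments and ⊗ takes their sum. Working out the expression ((2 ⊗ 7) ⊕ (-1 ⊕ 8)) gives -1.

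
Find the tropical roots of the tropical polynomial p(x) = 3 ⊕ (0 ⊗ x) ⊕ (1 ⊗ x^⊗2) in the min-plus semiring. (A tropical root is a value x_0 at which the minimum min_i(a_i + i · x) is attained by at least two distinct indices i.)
Roots: {-1, 3}

Each tropical root is a break point of the lower envelope of the lines y = a_i + i · x (there are 3 lines, with slopes 0, 1, ..., 2). Only the lines that attain the minimum somewhere contribute to roots; other lines are dominated. Here the surviving (envelope) indices are i = 2, i = 1, i = 0.
Intersections between consecutive envelope lines give the roots: for adjacent envelope indices i < j the intersection is x = (a_i − a_j) / (j − i). Reading off the sorted break points: {-1, 3}.
Verification: at each break x_0, at least two indices attain the minimum of min_i(a_i + i · x_0).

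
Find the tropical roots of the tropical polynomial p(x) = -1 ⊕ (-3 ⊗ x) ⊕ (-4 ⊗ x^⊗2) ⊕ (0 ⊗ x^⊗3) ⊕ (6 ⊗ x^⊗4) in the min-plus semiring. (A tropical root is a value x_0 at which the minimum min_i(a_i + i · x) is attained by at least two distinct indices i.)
Roots: {-6, -4, 1, 2}

Each tropical root is a break point of the lower envelope of the lines y = a_i + i · x (there are 5 lines, with slopes 0, 1, ..., 4). Only the lines that attain the minimum somewhere contribute to roots; other lines are dominated. Here the surviving (envelope) indices are i = 4, i = 3, i = 2, i = 1, i = 0.
Intersections between consecutive envelope lines give the roots: for adjacent envelope indices i < j the intersection is x = (a_i − a_j) / (j − i). Reading off the sorted break points: {-6, -4, 1, 2}.
Verification: at each break x_0, at least two indices attain the minimum of min_i(a_i + i · x_0).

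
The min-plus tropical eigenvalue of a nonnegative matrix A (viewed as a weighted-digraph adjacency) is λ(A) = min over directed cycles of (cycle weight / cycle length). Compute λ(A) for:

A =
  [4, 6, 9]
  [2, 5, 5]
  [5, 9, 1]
λ(A) = 1

Enumerate directed cycles and compute their means (weight / length). Sample:
  cycle 0 → 0: weight = 4, length = 1, mean = 4/1 ≈ 4.000
  cycle 1 → 1: weight = 5, length = 1, mean = 5/1 ≈ 5.000
  cycle 2 → 2: weight = 1, length = 1, mean = 1/1 ≈ 1.000
  cycle 0 → 1 → 0: weight = 8, length = 2, mean = 8/2 ≈ 4.000
  cycle 0 → 2 → 0: weight = 14, length = 2, mean = 14/2 ≈ 7.000
  cycle 1 → 0 → 1: weight = 8, length = 2, mean = 8/2 ≈ 4.000
Minimum mean = 1.000, attained e.g. along the cycle 2 → 2 with weight 1 and length 1. So λ(A) = 1/1 = 1.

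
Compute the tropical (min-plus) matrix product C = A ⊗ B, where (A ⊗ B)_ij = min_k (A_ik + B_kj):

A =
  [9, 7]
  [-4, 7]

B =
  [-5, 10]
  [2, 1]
A ⊗ B =
  [4, 8]
  [-9, 6]

Apply the min-plus product entry-by-entry:
  C[0][0] = min over k of (A[0][0] + B[0][0] = 9 + -5 = 4, A[0][1] + B[1][0] = 7 + 2 = 9) = 4 (attained at k = 0)
  C[0][1] = min over k of (A[0][0] + B[0][1] = 9 + 10 = 19, A[0][1] + B[1][1] = 7 + 1 = 8) = 8 (attained at k = 1)
  C[1][0] = min over k of (A[1][0] + B[0][0] = -4 + -5 = -9, A[1][1] + B[1][0] = 7 + 2 = 9) = -9 (attained at k = 0)
  C[1][1] = min over k of (A[1][0] + B[0][1] = -4 + 10 = 6, A[1][1] + B[1][1] = 7 + 1 = 8) = 6 (attained at k = 0)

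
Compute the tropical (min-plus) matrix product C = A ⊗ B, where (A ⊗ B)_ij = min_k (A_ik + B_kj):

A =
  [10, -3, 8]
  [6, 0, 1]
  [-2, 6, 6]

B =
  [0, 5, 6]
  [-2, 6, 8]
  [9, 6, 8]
A ⊗ B =
  [-5, 3, 5]
  [-2, 6, 8]
  [-2, 3, 4]

Apply the min-plus product entry-by-entry:
  C[0][0] = min over k of (A[0][0] + B[0][0] = 10 + 0 = 10, A[0][1] + B[1][0] = -3 + -2 = -5, A[0][2] + B[2][0] = 8 + 9 = 17) = -5 (attained at k = 1)
  C[0][1] = min over k of (A[0][0] + B[0][1] = 10 + 5 = 15, A[0][1] + B[1][1] = -3 + 6 = 3, A[0][2] + B[2][1] = 8 + 6 = 14) = 3 (attained at k = 1)
  C[0][2] = min over k of (A[0][0] + B[0][2] = 10 + 6 = 16, A[0][1] + B[1][2] = -3 + 8 = 5, A[0][2] + B[2][2] = 8 + 8 = 16) = 5 (attained at k = 1)
  C[1][0] = min over k of (A[1][0] + B[0][0] = 6 + 0 = 6, A[1][1] + B[1][0] = 0 + -2 = -2, A[1][2] + B[2][0] = 1 + 9 = 10) = -2 (attained at k = 1)
  C[1][1] = min over k of (A[1][0] + B[0][1] = 6 + 5 = 11, A[1][1] + B[1][1] = 0 + 6 = 6, A[1][2] + B[2][1] = 1 + 6 = 7) = 6 (attained at k = 1)
  C[1][2] = min over k of (A[1][0] + B[0][2] = 6 + 6 = 12, A[1][1] + B[1][2] = 0 + 8 = 8, A[1][2] + B[2][2] = 1 + 8 = 9) = 8 (attained at k = 1)
  C[2][0] = min over k of (A[2][0] + B[0][0] = -2 + 0 = -2, A[2][1] + B[1][0] = 6 + -2 = 4, A[2][2] + B[2][0] = 6 + 9 = 15) = -2 (attained at k = 0)
  C[2][1] = min over k of (A[2][0] + B[0][1] = -2 + 5 = 3, A[2][1] + B[1][1] = 6 + 6 = 12, A[2][2] + B[2][1] = 6 + 6 = 12) = 3 (attained at k = 0)
  C[2][2] = min over k of (A[2][0] + B[0][2] = -2 + 6 = 4, A[2][1] + B[1][2] = 6 + 8 = 14, A[2][2] + B[2][2] = 6 + 8 = 14) = 4 (attained at k = 0)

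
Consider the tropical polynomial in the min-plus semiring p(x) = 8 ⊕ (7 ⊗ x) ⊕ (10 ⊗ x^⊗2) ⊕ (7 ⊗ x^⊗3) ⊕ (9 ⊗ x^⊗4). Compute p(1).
p(1) = 8

A tropical monomial a ⊗ x^⊗i evaluates to a + i · x. Evaluating each term at x = 1:
  Term 0 contributes 8 + 0 · 1 = 8
  Term 1 contributes 7 + 1 · 1 = 8
  Term 2 contributes 10 + 2 · 1 = 12
  Term 3 contributes 7 + 3 · 1 = 10
  Term 4 contributes 9 + 4 · 1 = 13
p(1) = ⊕ of these = min[8, 8, 12, 10, 13] = 8.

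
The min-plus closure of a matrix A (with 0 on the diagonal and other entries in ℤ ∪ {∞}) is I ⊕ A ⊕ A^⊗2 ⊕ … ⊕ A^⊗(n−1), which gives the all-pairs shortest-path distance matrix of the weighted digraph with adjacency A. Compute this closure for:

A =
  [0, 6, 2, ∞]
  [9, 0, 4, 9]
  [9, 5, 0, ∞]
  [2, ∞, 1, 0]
Closure =
  [0, 6, 2, 15]
  [9, 0, 4, 9]
  [9, 5, 0, 14]
  [2, 6, 1, 0]

This is the Floyd-Warshall all-pairs shortest-path computation. For each intermediate vertex k = 0, 1, …, 3, update dist[i][j] ← min(dist[i][j], dist[i][k] + dist[k][j]). The final matrix gives, for each (i, j), the minimum total weight of any directed path from i to j (possibly empty when i = j).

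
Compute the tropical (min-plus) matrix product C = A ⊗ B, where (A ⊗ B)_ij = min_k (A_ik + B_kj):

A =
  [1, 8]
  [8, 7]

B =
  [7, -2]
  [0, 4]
A ⊗ B =
  [8, -1]
  [7, 6]

Apply the min-plus product entry-by-entry:
  C[0][0] = min over k of (A[0][0] + B[0][0] = 1 + 7 = 8, A[0][1] + B[1][0] = 8 + 0 = 8) = 8 (attained at k = 0)
  C[0][1] = min over k of (A[0][0] + B[0][1] = 1 + -2 = -1, A[0][1] + B[1][1] = 8 + 4 = 12) = -1 (attained at k = 0)
  C[1][0] = min over k of (A[1][0] + B[0][0] = 8 + 7 = 15, A[1][1] + B[1][0] = 7 + 0 = 7) = 7 (attained at k = 1)
  C[1][1] = min over k of (A[1][0] + B[0][1] = 8 + -2 = 6, A[1][1] + B[1][1] = 7 + 4 = 11) = 6 (attained at k = 0)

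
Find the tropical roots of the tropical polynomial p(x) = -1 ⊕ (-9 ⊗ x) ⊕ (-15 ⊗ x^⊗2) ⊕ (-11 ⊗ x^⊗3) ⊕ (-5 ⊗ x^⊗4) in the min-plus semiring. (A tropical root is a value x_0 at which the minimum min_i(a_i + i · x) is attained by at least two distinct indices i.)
Roots: {-6, -4, 6, 8}

Each tropical root is a break point of the lower envelope of the lines y = a_i + i · x (there are 5 lines, with slopes 0, 1, ..., 4). Only the lines that attain the minimum somewhere contribute to roots; other lines are dominated. Here the surviving (envelope) indices are i = 4, i = 3, i = 2, i = 1, i = 0.
Intersections between consecutive envelope lines give the roots: for adjacent envelope indices i < j the intersection is x = (a_i − a_j) / (j − i). Reading off the sorted break points: {-6, -4, 6, 8}.
Verification: at each break x_0, at least two indices attain the minimum of min_i(a_i + i · x_0).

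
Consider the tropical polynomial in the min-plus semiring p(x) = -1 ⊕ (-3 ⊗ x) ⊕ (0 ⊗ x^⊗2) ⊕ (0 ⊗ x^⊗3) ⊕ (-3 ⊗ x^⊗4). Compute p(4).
p(4) = -1

A tropical monomial a ⊗ x^⊗i evaluates to a + i · x. Evaluating each term at x = 4:
  Term 0 contributes -1 + 0 · 4 = -1
  Term 1 contributes -3 + 1 · 4 = 1
  Term 2 contributes 0 + 2 · 4 = 8
  Term 3 contributes 0 + 3 · 4 = 12
  Term 4 contributes -3 + 4 · 4 = 13
p(4) = ⊕ of these = min[-1, 1, 8, 12, 13] = -1.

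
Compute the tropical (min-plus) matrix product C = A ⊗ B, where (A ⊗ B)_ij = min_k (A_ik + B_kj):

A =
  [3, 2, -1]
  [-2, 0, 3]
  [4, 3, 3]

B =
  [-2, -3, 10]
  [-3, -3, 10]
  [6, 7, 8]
A ⊗ B =
  [-1, -1, 7]
  [-4, -5, 8]
  [0, 0, 11]

Apply the min-plus product entry-by-entry:
  C[0][0] = min over k of (A[0][0] + B[0][0] = 3 + -2 = 1, A[0][1] + B[1][0] = 2 + -3 = -1, A[0][2] + B[2][0] = -1 + 6 = 5) = -1 (attained at k = 1)
  C[0][1] = min over k of (A[0][0] + B[0][1] = 3 + -3 = 0, A[0][1] + B[1][1] = 2 + -3 = -1, A[0][2] + B[2][1] = -1 + 7 = 6) = -1 (attained at k = 1)
  C[0][2] = min over k of (A[0][0] + B[0][2] = 3 + 10 = 13, A[0][1] + B[1][2] = 2 + 10 = 12, A[0][2] + B[2][2] = -1 + 8 = 7) = 7 (attained at k = 2)
  C[1][0] = min over k of (A[1][0] + B[0][0] = -2 + -2 = -4, A[1][1] + B[1][0] = 0 + -3 = -3, A[1][2] + B[2][0] = 3 + 6 = 9) = -4 (attained at k = 0)
  C[1][1] = min over k of (A[1][0] + B[0][1] = -2 + -3 = -5, A[1][1] + B[1][1] = 0 + -3 = -3, A[1][2] + B[2][1] = 3 + 7 = 10) = -5 (attained at k = 0)
  C[1][2] = min over k of (A[1][0] + B[0][2] = -2 + 10 = 8, A[1][1] + B[1][2] = 0 + 10 = 10, A[1][2] + B[2][2] = 3 + 8 = 11) = 8 (attained at k = 0)
  C[2][0] = min over k of (A[2][0] + B[0][0] = 4 + -2 = 2, A[2][1] + B[1][0] = 3 + -3 = 0, A[2][2] + B[2][0] = 3 + 6 = 9) = 0 (attained at k = 1)
  C[2][1] = min over k of (A[2][0] + B[0][1] = 4 + -3 = 1, A[2][1] + B[1][1] = 3 + -3 = 0, A[2][2] + B[2][1] = 3 + 7 = 10) = 0 (attained at k = 1)
  C[2][2] = min over k of (A[2][0] + B[0][2] = 4 + 10 = 14, A[2][1] + B[1][2] = 3 + 10 = 13, A[2][2] + B[2][2] = 3 + 8 = 11) = 11 (attained at k = 2)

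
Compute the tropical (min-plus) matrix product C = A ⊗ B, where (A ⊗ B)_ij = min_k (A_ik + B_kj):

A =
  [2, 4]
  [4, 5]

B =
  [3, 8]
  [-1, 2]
A ⊗ B =
  [3, 6]
  [4, 7]

Apply the min-plus product entry-by-entry:
  C[0][0] = min over k of (A[0][0] + B[0][0] = 2 + 3 = 5, A[0][1] + B[1][0] = 4 + -1 = 3) = 3 (attained at k = 1)
  C[0][1] = min over k of (A[0][0] + B[0][1] = 2 + 8 = 10, A[0][1] + B[1][1] = 4 + 2 = 6) = 6 (attained at k = 1)
  C[1][0] = min over k of (A[1][0] + B[0][0] = 4 + 3 = 7, A[1][1] + B[1][0] = 5 + -1 = 4) = 4 (attained at k = 1)
  C[1][1] = min over k of (A[1][0] + B[0][1] = 4 + 8 = 12, A[1][1] + B[1][1] = 5 + 2 = 7) = 7 (attained at k = 1)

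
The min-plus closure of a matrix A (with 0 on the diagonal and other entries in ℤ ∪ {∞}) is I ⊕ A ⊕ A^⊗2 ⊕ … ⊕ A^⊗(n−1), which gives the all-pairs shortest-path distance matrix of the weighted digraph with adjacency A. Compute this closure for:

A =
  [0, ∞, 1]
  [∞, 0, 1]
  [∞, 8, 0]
Closure =
  [0, 9, 1]
  [∞, 0, 1]
  [∞, 8, 0]

This is the Floyd-Warshall all-pairs shortest-path computation. For each intermediate vertex k = 0, 1, …, 2, update dist[i][j] ← min(dist[i][j], dist[i][k] + dist[k][j]). The final matrix gives, for each (i, j), the minimum total weight of any directed path from i to j (possibly empty when i = j).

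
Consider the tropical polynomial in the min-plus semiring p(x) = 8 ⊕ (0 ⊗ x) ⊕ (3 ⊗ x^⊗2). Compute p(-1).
p(-1) = -1

A tropical monomial a ⊗ x^⊗i evaluates to a + i · x. Evaluating each term at x = -1:
  Term 0 contributes 8 + 0 · -1 = 8
  Term 1 contributes 0 + 1 · -1 = -1
  Term 2 contributes 3 + 2 · -1 = 1
p(-1) = ⊕ of these = min[8, -1, 1] = -1.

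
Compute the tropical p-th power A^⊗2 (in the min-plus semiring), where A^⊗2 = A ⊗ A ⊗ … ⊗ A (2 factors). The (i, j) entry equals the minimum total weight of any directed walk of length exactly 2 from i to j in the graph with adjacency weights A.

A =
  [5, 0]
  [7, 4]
A^⊗2 =
  [7, 4]
  [11, 7]

Each entry (A^⊗2)_ij equals the minimum over all length-2 walks i = v_0 → v_1 → … → v_2 = j of Σ_t A[v_t][v_{t+1}]. For example, for (i, j) = (0, 1) we minimise over 2 possible intermediate vertex sequences; the minimum is 4, attained along the walk 0 → 1 → 1.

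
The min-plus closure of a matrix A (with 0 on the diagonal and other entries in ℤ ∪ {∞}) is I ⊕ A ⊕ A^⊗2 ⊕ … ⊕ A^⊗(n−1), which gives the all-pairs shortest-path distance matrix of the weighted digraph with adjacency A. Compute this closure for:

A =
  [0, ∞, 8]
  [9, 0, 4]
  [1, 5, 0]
Closure =
  [0, 13, 8]
  [5, 0, 4]
  [1, 5, 0]

This is the Floyd-Warshall all-pairs shortest-path computation. For each intermediate vertex k = 0, 1, …, 2, update dist[i][j] ← min(dist[i][j], dist[i][k] + dist[k][j]). The final matrix gives, for each (i, j), the minimum total weight of any directed path from i to j (possibly empty when i = j).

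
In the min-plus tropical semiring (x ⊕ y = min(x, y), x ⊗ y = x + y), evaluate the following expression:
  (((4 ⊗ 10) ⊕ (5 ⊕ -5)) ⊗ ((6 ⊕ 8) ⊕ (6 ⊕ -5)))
(((4 ⊗ 10) ⊕ (5 ⊕ -5)) ⊗ ((6 ⊕ 8) ⊕ (6 ⊕ -5))) = -10

Expand innermost to outermost. Recall ⊕ takes the minimum of its arguments and ⊗ takes their sum. Working out the expression (((4 ⊗ 10) ⊕ (5 ⊕ -5)) ⊗ ((6 ⊕ 8) ⊕ (6 ⊕ -5))) gives -10.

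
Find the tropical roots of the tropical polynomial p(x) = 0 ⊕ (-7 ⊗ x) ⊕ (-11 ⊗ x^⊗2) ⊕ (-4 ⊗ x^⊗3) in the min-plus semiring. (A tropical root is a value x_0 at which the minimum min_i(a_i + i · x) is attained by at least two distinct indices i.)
Roots: {-7, 4, 7}

Each tropical root is a break point of the lower envelope of the lines y = a_i + i · x (there are 4 lines, with slopes 0, 1, ..., 3). Only the lines that attain the minimum somewhere contribute to roots; other lines are dominated. Here the surviving (envelope) indices are i = 3, i = 2, i = 1, i = 0.
Intersections between consecutive envelope lines give the roots: for adjacent envelope indices i < j the intersection is x = (a_i − a_j) / (j − i). Reading off the sorted break points: {-7, 4, 7}.
Verification: at each break x_0, at least two indices attain the minimum of min_i(a_i + i · x_0).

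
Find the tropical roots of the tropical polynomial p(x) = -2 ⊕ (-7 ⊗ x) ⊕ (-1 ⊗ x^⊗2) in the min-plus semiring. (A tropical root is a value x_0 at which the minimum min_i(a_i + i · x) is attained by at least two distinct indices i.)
Roots: {-6, 5}

Each tropical root is a break point of the lower envelope of the lines y = a_i + i · x (there are 3 lines, with slopes 0, 1, ..., 2). Only the lines that attain the minimum somewhere contribute to roots; other lines are dominated. Here the surviving (envelope) indices are i = 2, i = 1, i = 0.
Intersections between consecutive envelope lines give the roots: for adjacent envelope indices i < j the intersection is x = (a_i − a_j) / (j − i). Reading off the sorted break points: {-6, 5}.
Verification: at each break x_0, at least two indices attain the minimum of min_i(a_i + i · x_0).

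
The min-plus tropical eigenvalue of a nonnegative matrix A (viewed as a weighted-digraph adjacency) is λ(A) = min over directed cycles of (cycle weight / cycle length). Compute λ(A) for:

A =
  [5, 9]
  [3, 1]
λ(A) = 1

Enumerate directed cycles and compute their means (weight / length). Sample:
  cycle 0 → 0: weight = 5, length = 1, mean = 5/1 ≈ 5.000
  cycle 1 → 1: weight = 1, length = 1, mean = 1/1 ≈ 1.000
  cycle 0 → 1 → 0: weight = 12, length = 2, mean = 12/2 ≈ 6.000
  cycle 1 → 0 → 1: weight = 12, length = 2, mean = 12/2 ≈ 6.000
Minimum mean = 1.000, attained e.g. along the cycle 1 → 1 with weight 1 and length 1. So λ(A) = 1/1 = 1.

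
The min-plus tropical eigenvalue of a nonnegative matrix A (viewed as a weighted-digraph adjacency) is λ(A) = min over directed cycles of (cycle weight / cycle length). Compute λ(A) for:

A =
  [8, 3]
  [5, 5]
λ(A) = 4

Enumerate directed cycles and compute their means (weight / length). Sample:
  cycle 0 → 0: weight = 8, length = 1, mean = 8/1 ≈ 8.000
  cycle 1 → 1: weight = 5, length = 1, mean = 5/1 ≈ 5.000
  cycle 0 → 1 → 0: weight = 8, length = 2, mean = 8/2 ≈ 4.000
  cycle 1 → 0 → 1: weight = 8, length = 2, mean = 8/2 ≈ 4.000
Minimum mean = 4.000, attained e.g. along the cycle 0 → 1 → 0 with weight 8 and length 2. So λ(A) = 8/2 = 4.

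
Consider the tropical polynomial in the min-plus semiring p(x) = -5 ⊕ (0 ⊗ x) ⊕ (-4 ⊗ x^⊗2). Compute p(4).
p(4) = -5

A tropical monomial a ⊗ x^⊗i evaluates to a + i · x. Evaluating each term at x = 4:
  Term 0 contributes -5 + 0 · 4 = -5
  Term 1 contributes 0 + 1 · 4 = 4
  Term 2 contributes -4 + 2 · 4 = 4
p(4) = ⊕ of these = min[-5, 4, 4] = -5.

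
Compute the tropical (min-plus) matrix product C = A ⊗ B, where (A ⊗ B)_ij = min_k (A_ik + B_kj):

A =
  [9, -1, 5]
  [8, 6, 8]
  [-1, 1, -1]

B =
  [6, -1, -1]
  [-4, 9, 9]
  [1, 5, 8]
A ⊗ B =
  [-5, 8, 8]
  [2, 7, 7]
  [-3, -2, -2]

Apply the min-plus product entry-by-entry:
  C[0][0] = min over k of (A[0][0] + B[0][0] = 9 + 6 = 15, A[0][1] + B[1][0] = -1 + -4 = -5, A[0][2] + B[2][0] = 5 + 1 = 6) = -5 (attained at k = 1)
  C[0][1] = min over k of (A[0][0] + B[0][1] = 9 + -1 = 8, A[0][1] + B[1][1] = -1 + 9 = 8, A[0][2] + B[2][1] = 5 + 5 = 10) = 8 (attained at k = 0)
  C[0][2] = min over k of (A[0][0] + B[0][2] = 9 + -1 = 8, A[0][1] + B[1][2] = -1 + 9 = 8, A[0][2] + B[2][2] = 5 + 8 = 13) = 8 (attained at k = 0)
  C[1][0] = min over k of (A[1][0] + B[0][0] = 8 + 6 = 14, A[1][1] + B[1][0] = 6 + -4 = 2, A[1][2] + B[2][0] = 8 + 1 = 9) = 2 (attained at k = 1)
  C[1][1] = min over k of (A[1][0] + B[0][1] = 8 + -1 = 7, A[1][1] + B[1][1] = 6 + 9 = 15, A[1][2] + B[2][1] = 8 + 5 = 13) = 7 (attained at k = 0)
  C[1][2] = min over k of (A[1][0] + B[0][2] = 8 + -1 = 7, A[1][1] + B[1][2] = 6 + 9 = 15, A[1][2] + B[2][2] = 8 + 8 = 16) = 7 (attained at k = 0)
  C[2][0] = min over k of (A[2][0] + B[0][0] = -1 + 6 = 5, A[2][1] + B[1][0] = 1 + -4 = -3, A[2][2] + B[2][0] = -1 + 1 = 0) = -3 (attained at k = 1)
  C[2][1] = min over k of (A[2][0] + B[0][1] = -1 + -1 = -2, A[2][1] + B[1][1] = 1 + 9 = 10, A[2][2] + B[2][1] = -1 + 5 = 4) = -2 (attained at k = 0)
  C[2][2] = min over k of (A[2][0] + B[0][2] = -1 + -1 = -2, A[2][1] + B[1][2] = 1 + 9 = 10, A[2][2] + B[2][2] = -1 + 8 = 7) = -2 (attained at k = 0)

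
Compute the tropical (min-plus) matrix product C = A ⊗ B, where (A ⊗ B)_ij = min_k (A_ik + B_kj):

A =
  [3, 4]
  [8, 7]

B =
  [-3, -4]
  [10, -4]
A ⊗ B =
  [0, -1]
  [5, 3]

Apply the min-plus product entry-by-entry:
  C[0][0] = min over k of (A[0][0] + B[0][0] = 3 + -3 = 0, A[0][1] + B[1][0] = 4 + 10 = 14) = 0 (attained at k = 0)
  C[0][1] = min over k of (A[0][0] + B[0][1] = 3 + -4 = -1, A[0][1] + B[1][1] = 4 + -4 = 0) = -1 (attained at k = 0)
  C[1][0] = min over k of (A[1][0] + B[0][0] = 8 + -3 = 5, A[1][1] + B[1][0] = 7 + 10 = 17) = 5 (attained at k = 0)
  C[1][1] = min over k of (A[1][0] + B[0][1] = 8 + -4 = 4, A[1][1] + B[1][1] = 7 + -4 = 3) = 3 (attained at k = 1)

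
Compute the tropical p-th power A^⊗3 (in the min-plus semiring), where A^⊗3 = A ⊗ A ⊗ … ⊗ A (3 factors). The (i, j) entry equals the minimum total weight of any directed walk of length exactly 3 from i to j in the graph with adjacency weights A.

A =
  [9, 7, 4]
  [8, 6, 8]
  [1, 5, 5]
A^⊗3 =
  [10, 12, 9]
  [13, 16, 13]
  [6, 10, 10]

Each entry (A^⊗3)_ij equals the minimum over all length-3 walks i = v_0 → v_1 → … → v_3 = j of Σ_t A[v_t][v_{t+1}]. For example, for (i, j) = (0, 2) we minimise over 9 possible intermediate vertex sequences; the minimum is 9, attained along the walk 0 → 2 → 0 → 2.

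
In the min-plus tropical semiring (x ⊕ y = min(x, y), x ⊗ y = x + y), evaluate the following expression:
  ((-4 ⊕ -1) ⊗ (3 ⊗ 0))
((-4 ⊕ -1) ⊗ (3 ⊗ 0)) = -1

Expand innermost to outermost. Recall ⊕ takes the minimum of its arguments and ⊗ takes their sum. Working out the expression ((-4 ⊕ -1) ⊗ (3 ⊗ 0)) gives -1.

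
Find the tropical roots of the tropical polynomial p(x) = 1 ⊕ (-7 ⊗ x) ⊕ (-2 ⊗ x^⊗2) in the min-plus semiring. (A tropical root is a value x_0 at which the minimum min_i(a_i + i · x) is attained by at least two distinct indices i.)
Roots: {-5, 8}

Each tropical root is a break point of the lower envelope of the lines y = a_i + i · x (there are 3 lines, with slopes 0, 1, ..., 2). Only the lines that attain the minimum somewhere contribute to roots; other lines are dominated. Here the surviving (envelope) indices are i = 2, i = 1, i = 0.
Intersections between consecutive envelope lines give the roots: for adjacent envelope indices i < j the intersection is x = (a_i − a_j) / (j − i). Reading off the sorted break points: {-5, 8}.
Verification: at each break x_0, at least two indices attain the minimum of min_i(a_i + i · x_0).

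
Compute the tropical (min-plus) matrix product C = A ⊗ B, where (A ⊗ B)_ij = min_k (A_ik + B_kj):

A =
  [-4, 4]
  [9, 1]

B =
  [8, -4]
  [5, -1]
A ⊗ B =
  [4, -8]
  [6, 0]

Apply the min-plus product entry-by-entry:
  C[0][0] = min over k of (A[0][0] + B[0][0] = -4 + 8 = 4, A[0][1] + B[1][0] = 4 + 5 = 9) = 4 (attained at k = 0)
  C[0][1] = min over k of (A[0][0] + B[0][1] = -4 + -4 = -8, A[0][1] + B[1][1] = 4 + -1 = 3) = -8 (attained at k = 0)
  C[1][0] = min over k of (A[1][0] + B[0][0] = 9 + 8 = 17, A[1][1] + B[1][0] = 1 + 5 = 6) = 6 (attained at k = 1)
  C[1][1] = min over k of (A[1][0] + B[0][1] = 9 + -4 = 5, A[1][1] + B[1][1] = 1 + -1 = 0) = 0 (attained at k = 1)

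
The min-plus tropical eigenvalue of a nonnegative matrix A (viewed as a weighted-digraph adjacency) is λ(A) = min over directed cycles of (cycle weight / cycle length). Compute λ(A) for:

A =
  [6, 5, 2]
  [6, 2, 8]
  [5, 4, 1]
λ(A) = 1

Enumerate directed cycles and compute their means (weight / length). Sample:
  cycle 0 → 0: weight = 6, length = 1, mean = 6/1 ≈ 6.000
  cycle 1 → 1: weight = 2, length = 1, mean = 2/1 ≈ 2.000
  cycle 2 → 2: weight = 1, length = 1, mean = 1/1 ≈ 1.000
  cycle 0 → 1 → 0: weight = 11, length = 2, mean = 11/2 ≈ 5.500
  cycle 0 → 2 → 0: weight = 7, length = 2, mean = 7/2 ≈ 3.500
  cycle 1 → 0 → 1: weight = 11, length = 2, mean = 11/2 ≈ 5.500
Minimum mean = 1.000, attained e.g. along the cycle 2 → 2 with weight 1 and length 1. So λ(A) = 1/1 = 1.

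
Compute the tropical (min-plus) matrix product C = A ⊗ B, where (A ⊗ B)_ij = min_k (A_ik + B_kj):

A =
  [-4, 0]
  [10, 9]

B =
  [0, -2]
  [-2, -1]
A ⊗ B =
  [-4, -6]
  [7, 8]

Apply the min-plus product entry-by-entry:
  C[0][0] = min over k of (A[0][0] + B[0][0] = -4 + 0 = -4, A[0][1] + B[1][0] = 0 + -2 = -2) = -4 (attained at k = 0)
  C[0][1] = min over k of (A[0][0] + B[0][1] = -4 + -2 = -6, A[0][1] + B[1][1] = 0 + -1 = -1) = -6 (attained at k = 0)
  C[1][0] = min over k of (A[1][0] + B[0][0] = 10 + 0 = 10, A[1][1] + B[1][0] = 9 + -2 = 7) = 7 (attained at k = 1)
  C[1][1] = min over k of (A[1][0] + B[0][1] = 10 + -2 = 8, A[1][1] + B[1][1] = 9 + -1 = 8) = 8 (attained at k = 0)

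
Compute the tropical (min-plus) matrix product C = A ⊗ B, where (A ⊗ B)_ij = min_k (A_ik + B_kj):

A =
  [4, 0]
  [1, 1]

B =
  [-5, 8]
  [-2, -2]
A ⊗ B =
  [-2, -2]
  [-4, -1]

Apply the min-plus product entry-by-entry:
  C[0][0] = min over k of (A[0][0] + B[0][0] = 4 + -5 = -1, A[0][1] + B[1][0] = 0 + -2 = -2) = -2 (attained at k = 1)
  C[0][1] = min over k of (A[0][0] + B[0][1] = 4 + 8 = 12, A[0][1] + B[1][1] = 0 + -2 = -2) = -2 (attained at k = 1)
  C[1][0] = min over k of (A[1][0] + B[0][0] = 1 + -5 = -4, A[1][1] + B[1][0] = 1 + -2 = -1) = -4 (attained at k = 0)
  C[1][1] = min over k of (A[1][0] + B[0][1] = 1 + 8 = 9, A[1][1] + B[1][1] = 1 + -2 = -1) = -1 (attained at k = 1)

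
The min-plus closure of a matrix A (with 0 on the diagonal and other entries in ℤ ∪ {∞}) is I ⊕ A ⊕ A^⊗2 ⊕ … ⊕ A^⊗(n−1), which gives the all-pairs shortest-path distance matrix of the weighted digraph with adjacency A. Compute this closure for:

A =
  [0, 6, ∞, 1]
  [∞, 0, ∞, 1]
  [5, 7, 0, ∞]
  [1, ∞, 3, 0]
Closure =
  [0, 6, 4, 1]
  [2, 0, 4, 1]
  [5, 7, 0, 6]
  [1, 7, 3, 0]

This is the Floyd-Warshall all-pairs shortest-path computation. For each intermediate vertex k = 0, 1, …, 3, update dist[i][j] ← min(dist[i][j], dist[i][k] + dist[k][j]). The final matrix gives, for each (i, j), the minimum total weight of any directed path from i to j (possibly empty when i = j).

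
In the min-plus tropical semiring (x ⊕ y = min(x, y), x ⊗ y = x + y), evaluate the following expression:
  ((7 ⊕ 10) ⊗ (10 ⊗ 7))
((7 ⊕ 10) ⊗ (10 ⊗ 7)) = 24

Expand innermost to outermost. Recall ⊕ takes the minimum of its arguments and ⊗ takes their sum. Working out the expression ((7 ⊕ 10) ⊗ (10 ⊗ 7)) gives 24.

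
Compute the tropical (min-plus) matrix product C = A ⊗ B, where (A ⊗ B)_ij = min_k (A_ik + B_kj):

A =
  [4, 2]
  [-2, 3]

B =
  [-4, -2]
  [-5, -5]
A ⊗ B =
  [-3, -3]
  [-6, -4]

Apply the min-plus product entry-by-entry:
  C[0][0] = min over k of (A[0][0] + B[0][0] = 4 + -4 = 0, A[0][1] + B[1][0] = 2 + -5 = -3) = -3 (attained at k = 1)
  C[0][1] = min over k of (A[0][0] + B[0][1] = 4 + -2 = 2, A[0][1] + B[1][1] = 2 + -5 = -3) = -3 (attained at k = 1)
  C[1][0] = min over k of (A[1][0] + B[0][0] = -2 + -4 = -6, A[1][1] + B[1][0] = 3 + -5 = -2) = -6 (attained at k = 0)
  C[1][1] = min over k of (A[1][0] + B[0][1] = -2 + -2 = -4, A[1][1] + B[1][1] = 3 + -5 = -2) = -4 (attained at k = 0)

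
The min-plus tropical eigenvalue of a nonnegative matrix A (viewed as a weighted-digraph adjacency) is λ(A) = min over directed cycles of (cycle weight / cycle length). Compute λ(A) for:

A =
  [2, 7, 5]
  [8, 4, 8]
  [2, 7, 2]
λ(A) = 2

Enumerate directed cycles and compute their means (weight / length). Sample:
  cycle 0 → 0: weight = 2, length = 1, mean = 2/1 ≈ 2.000
  cycle 1 → 1: weight = 4, length = 1, mean = 4/1 ≈ 4.000
  cycle 2 → 2: weight = 2, length = 1, mean = 2/1 ≈ 2.000
  cycle 0 → 1 → 0: weight = 15, length = 2, mean = 15/2 ≈ 7.500
  cycle 0 → 2 → 0: weight = 7, length = 2, mean = 7/2 ≈ 3.500
  cycle 1 → 0 → 1: weight = 15, length = 2, mean = 15/2 ≈ 7.500
Minimum mean = 2.000, attained e.g. along the cycle 0 → 0 with weight 2 and length 1. So λ(A) = 2/1 = 2.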